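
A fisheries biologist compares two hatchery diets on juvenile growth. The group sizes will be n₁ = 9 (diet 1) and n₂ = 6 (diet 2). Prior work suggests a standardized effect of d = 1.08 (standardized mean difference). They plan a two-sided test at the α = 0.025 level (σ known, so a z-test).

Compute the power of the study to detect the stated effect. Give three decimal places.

Noncentrality parameter: δ = d / √(1/n₁ + 1/n₂) = 1.08 / √(1/9 + 1/6) = 2.0492
Two-sided α = 0.025 → critical value z_{0.0125} = 2.241.
Power = Φ(δ − 2.241) + Φ(−δ − 2.241) = Φ(-0.192) + Φ(-4.291) = 0.4238 + 0.0000 = 0.4238.

Power ≈ 0.424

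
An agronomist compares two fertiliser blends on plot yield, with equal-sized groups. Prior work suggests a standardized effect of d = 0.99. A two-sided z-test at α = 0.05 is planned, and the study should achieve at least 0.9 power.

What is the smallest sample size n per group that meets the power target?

n = 22 per group

For power 0.9 need Φ(δ − z_{0.025}) = 0.9, so δ = z_{0.025} + z_{0.10} = 1.960 + 1.282 = 3.242.
(For δ > 0 the lower-tail rejection region contributes negligibly to power, so the one-term inversion is standard.)
δ = d·√(n/2) ⇒ n = 2(δ/d)² = 2 × (3.242 / 0.99)² = 21.44.
Round up to the next whole unit.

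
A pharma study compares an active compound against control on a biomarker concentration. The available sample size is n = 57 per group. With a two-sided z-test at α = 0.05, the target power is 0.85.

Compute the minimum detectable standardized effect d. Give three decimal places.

Need Φ(δ − 1.960) = 0.85, so δ = 1.960 + 1.036 = 2.996.
(The second rejection-region term Φ(−δ − z_{α/2}) is negligible and dropped.)
δ = d·√(n/2) ⇒ d = δ/√(n/2) = 2.996/√(57/2) = 0.5613.

d ≈ 0.561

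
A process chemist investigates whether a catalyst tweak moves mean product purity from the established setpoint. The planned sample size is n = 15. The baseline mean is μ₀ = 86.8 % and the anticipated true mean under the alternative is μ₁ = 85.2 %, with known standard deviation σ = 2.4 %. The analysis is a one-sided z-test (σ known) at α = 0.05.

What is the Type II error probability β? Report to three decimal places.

β ≈ 0.174

Standardized effect: d = |μ₁ − μ₀| / σ = |85.2 − 86.8| / 2.4 = 0.6667
Noncentrality parameter: δ = d·√n = 0.6667 × √15 = 2.5820
One-sided α = 0.05 → critical value z_{0.05} = 1.645.
Power = P(Z > 1.645 − δ) = Φ(0.937) = 0.8257.
Type II error: β = 1 − power = 1 − 0.8257 = 0.1743.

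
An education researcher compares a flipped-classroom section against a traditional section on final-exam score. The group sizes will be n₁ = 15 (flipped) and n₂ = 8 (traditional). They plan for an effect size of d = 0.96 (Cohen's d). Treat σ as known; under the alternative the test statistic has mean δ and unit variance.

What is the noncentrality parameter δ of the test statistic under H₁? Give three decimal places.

δ ≈ 2.193

δ = d / √(1/n₁ + 1/n₂) = 0.96 / √(1/15 + 1/8) = 2.1928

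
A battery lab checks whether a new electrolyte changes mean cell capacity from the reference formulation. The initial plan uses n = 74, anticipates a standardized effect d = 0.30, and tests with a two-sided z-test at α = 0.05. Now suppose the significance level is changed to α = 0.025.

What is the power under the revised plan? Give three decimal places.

Power ≈ 0.633

δ = d·√n = 0.30 × √74 = 2.5807 (unchanged). New critical value: z_{0.0125} = 2.241.
Revised power = Φ(δ − 2.241) + Φ(−δ − 2.241) = Φ(0.339) + Φ(-4.822) = 0.6328 + 0.0000 = 0.6328.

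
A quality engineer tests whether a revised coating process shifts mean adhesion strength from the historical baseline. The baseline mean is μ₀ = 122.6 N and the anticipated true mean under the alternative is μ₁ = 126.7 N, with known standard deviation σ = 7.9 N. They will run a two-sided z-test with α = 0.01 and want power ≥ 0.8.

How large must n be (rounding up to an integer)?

n = 44

Standardized effect: d = |μ₁ − μ₀| / σ = |126.7 − 122.6| / 7.9 = 0.5190
Set Φ(δ − 2.576) = 0.8; then δ − 2.576 = Φ⁻¹(0.8) = 0.842, giving δ = 3.417.
(Ignoring the negligible lower-tail rejection probability gives the usual closed-form inversion.)
δ = d·√n ⇒ n = (δ/d)² = (3.417 / 0.5190)² = 43.36.
Round up to the next whole unit.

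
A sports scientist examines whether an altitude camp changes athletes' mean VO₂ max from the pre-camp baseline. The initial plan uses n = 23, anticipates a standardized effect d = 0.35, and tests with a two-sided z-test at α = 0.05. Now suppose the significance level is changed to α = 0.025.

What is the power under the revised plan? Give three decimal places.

δ = d·√n = 0.35 × √23 = 1.6785 (unchanged). New critical value: z_{0.0125} = 2.241.
Revised power = Φ(δ − 2.241) + Φ(−δ − 2.241) = Φ(-0.563) + Φ(-3.920) = 0.2868 + 0.0000 = 0.2868.

Power ≈ 0.287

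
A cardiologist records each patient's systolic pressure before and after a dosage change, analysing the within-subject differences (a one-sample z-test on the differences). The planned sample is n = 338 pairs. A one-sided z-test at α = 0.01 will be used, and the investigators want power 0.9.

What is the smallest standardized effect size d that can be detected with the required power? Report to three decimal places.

Need Φ(δ − 2.326) = 0.9, so δ = 2.326 + 1.282 = 3.608.
δ = d·√n ⇒ d = δ/√n = 3.608/√338 = 0.1962.

d ≈ 0.196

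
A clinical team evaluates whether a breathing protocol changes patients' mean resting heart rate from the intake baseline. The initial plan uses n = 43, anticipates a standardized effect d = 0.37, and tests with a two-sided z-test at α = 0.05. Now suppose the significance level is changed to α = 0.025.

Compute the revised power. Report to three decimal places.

δ = d·√n = 0.37 × √43 = 2.4263 (unchanged). New critical value: z_{0.0125} = 2.241.
Revised power = Φ(δ − 2.241) + Φ(−δ − 2.241) = Φ(0.185) + Φ(-4.668) = 0.5733 + 0.0000 = 0.5733.

Power ≈ 0.573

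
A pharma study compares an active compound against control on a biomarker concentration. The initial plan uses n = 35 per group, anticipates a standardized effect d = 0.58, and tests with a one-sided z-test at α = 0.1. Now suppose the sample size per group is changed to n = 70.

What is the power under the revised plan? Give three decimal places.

Power ≈ 0.984

With n = 70 per group: δ = d·√(n/2) = 0.58 × √(70/2) = 3.4313. Critical value z_{0.1} = 1.282.
Revised power = P(Z > 1.282 − δ) = Φ(2.150) = 0.9842.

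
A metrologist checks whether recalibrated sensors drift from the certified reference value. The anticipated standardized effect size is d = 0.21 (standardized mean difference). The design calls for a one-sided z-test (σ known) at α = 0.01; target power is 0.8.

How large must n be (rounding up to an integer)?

Set Φ(δ − 2.326) = 0.8; then δ − 2.326 = Φ⁻¹(0.8) = 0.842, giving δ = 3.168.
δ = d·√n ⇒ n = (δ/d)² = (3.168 / 0.21)² = 227.57.
Round up to the next whole unit.

n = 228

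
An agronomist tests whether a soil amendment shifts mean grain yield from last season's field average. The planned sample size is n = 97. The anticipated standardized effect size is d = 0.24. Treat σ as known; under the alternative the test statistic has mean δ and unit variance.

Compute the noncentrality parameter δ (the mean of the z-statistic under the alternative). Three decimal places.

δ ≈ 2.364

δ = d·√n = 0.24 × √97 = 2.3637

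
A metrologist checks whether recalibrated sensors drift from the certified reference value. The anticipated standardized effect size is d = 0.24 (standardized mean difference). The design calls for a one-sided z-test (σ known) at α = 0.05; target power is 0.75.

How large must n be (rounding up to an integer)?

For power 0.75 need Φ(δ − z_{0.05}) = 0.75, so δ = z_{0.05} + z_{0.25} = 1.645 + 0.674 = 2.319.
δ = d·√n ⇒ n = (δ/d)² = (2.319 / 0.24)² = 93.39.
Round up to the next whole unit.

n = 94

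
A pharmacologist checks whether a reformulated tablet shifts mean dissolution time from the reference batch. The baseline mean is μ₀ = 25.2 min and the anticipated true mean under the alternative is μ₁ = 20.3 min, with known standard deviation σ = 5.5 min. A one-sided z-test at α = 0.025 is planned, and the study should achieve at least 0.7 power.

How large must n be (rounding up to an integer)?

n = 8

Standardized effect: d = |μ₁ − μ₀| / σ = |20.3 − 25.2| / 5.5 = 0.8909
Set Φ(δ − 1.960) = 0.7; then δ − 1.960 = Φ⁻¹(0.7) = 0.524, giving δ = 2.484.
δ = d·√n ⇒ n = (δ/d)² = (2.484 / 0.8909)² = 7.78.
Round up to the next whole unit.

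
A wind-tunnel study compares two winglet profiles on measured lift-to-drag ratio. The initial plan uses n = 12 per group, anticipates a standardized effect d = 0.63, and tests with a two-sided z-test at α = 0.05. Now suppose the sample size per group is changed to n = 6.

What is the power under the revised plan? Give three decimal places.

With n = 6 per group: δ = d·√(n/2) = 0.63 × √(6/2) = 1.0912. Critical value z_{0.025} = 1.960.
Revised power = Φ(δ − 1.960) + Φ(−δ − 1.960) = Φ(-0.869) + Φ(-3.051) = 0.1925 + 0.0011 = 0.1936.

Power ≈ 0.194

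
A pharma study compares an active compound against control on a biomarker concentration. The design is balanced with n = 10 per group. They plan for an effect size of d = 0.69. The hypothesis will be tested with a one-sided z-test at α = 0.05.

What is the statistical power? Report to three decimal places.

Power ≈ 0.459

Noncentrality parameter: δ = d·√(n/2) = 0.69 × √(10/2) = 1.5429
Critical value for a one-sided test at α = 0.05: z_α = 1.645.
Power = Φ(δ − 1.645) = Φ(-0.102) = 0.4594.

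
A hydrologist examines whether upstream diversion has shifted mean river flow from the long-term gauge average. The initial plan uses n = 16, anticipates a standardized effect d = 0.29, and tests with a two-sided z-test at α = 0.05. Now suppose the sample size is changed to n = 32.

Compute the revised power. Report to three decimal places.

Power ≈ 0.375

With n = 32: δ = d·√n = 0.29 × √32 = 1.6405. Critical value z_{0.025} = 1.960.
Revised power = Φ(δ − 1.960) + Φ(−δ − 1.960) = Φ(-0.319) + Φ(-3.600) = 0.3747 + 0.0002 = 0.3748.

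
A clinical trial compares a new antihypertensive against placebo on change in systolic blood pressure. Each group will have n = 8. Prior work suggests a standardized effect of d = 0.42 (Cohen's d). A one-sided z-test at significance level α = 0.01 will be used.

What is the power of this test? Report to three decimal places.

Noncentrality parameter: δ = d·√(n/2) = 0.42 × √(8/2) = 0.8400
Critical value for a one-sided test at α = 0.01: z_α = 2.326.
Power = Φ(δ − 2.326) = Φ(-1.486) = 0.0686.

Power ≈ 0.069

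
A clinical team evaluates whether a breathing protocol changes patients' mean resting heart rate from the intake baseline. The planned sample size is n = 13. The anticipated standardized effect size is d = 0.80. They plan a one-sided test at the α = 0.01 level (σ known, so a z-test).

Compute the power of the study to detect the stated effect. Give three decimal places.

Noncentrality parameter: δ = d·√n = 0.80 × √13 = 2.8844
One-sided α = 0.01 → critical value z_{0.01} = 2.326.
Power = Φ(δ − 2.326) = Φ(0.558) = 0.7116.

Power ≈ 0.712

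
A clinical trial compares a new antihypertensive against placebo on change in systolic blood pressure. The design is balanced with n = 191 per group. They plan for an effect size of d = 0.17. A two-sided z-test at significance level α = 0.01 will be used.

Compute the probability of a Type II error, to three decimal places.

Noncentrality parameter: λ = d·√(n/2) = 0.17 × √(191/2) = 1.6613
Two-sided α = 0.01 → critical value z_{0.005} = 2.576.
Power = Φ(λ − 2.576) + Φ(−λ − 2.576) = Φ(-0.915) + Φ(-4.237) = 0.1802 + 0.0000 = 0.1802.
Type II error: β = 1 − power = 1 − 0.1802 = 0.8198.

β ≈ 0.820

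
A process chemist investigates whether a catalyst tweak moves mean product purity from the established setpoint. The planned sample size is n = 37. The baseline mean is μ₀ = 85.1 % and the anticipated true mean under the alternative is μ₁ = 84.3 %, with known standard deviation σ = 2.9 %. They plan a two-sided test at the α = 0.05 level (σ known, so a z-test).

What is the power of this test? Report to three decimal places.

Standardized effect: d = |μ₁ − μ₀| / σ = |84.3 − 85.1| / 2.9 = 0.2759
Noncentrality parameter: δ = d·√n = 0.2759 × √37 = 1.6780
Critical value for a two-sided test at α = 0.05: z_{α/2} = 1.960.
Power = Φ(δ − 1.960) + Φ(−δ − 1.960) = Φ(-0.282) + Φ(-3.638) = 0.3890 + 0.0001 = 0.3891.

Power ≈ 0.389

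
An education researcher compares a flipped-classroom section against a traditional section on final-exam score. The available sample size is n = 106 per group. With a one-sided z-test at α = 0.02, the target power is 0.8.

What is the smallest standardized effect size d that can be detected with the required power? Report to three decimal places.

d ≈ 0.398

Need Φ(δ − 2.054) = 0.8, so δ = 2.054 + 0.842 = 2.895.
δ = d·√(n/2) ⇒ d = δ/√(n/2) = 2.895/√(106/2) = 0.3977.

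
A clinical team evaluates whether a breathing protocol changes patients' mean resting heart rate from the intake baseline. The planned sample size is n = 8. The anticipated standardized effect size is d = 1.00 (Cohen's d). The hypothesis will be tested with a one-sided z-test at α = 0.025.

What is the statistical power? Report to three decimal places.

Noncentrality parameter: δ = d·√n = 1.00 × √8 = 2.8284
One-sided α = 0.025 → critical value z_{0.025} = 1.960.
Power = P(Z > 1.960 − δ) = Φ(0.868) = 0.8074.

Power ≈ 0.807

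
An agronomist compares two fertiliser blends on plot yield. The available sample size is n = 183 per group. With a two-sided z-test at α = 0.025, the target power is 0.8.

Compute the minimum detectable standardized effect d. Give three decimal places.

d ≈ 0.322

Required noncentrality: δ = z_{0.0125} + z_{0.20} = 2.241 + 0.842 = 3.083.
(The second rejection-region term Φ(−δ − z_{α/2}) is negligible and dropped.)
δ = d·√(n/2) ⇒ d = δ/√(n/2) = 3.083/√(183/2) = 0.3223.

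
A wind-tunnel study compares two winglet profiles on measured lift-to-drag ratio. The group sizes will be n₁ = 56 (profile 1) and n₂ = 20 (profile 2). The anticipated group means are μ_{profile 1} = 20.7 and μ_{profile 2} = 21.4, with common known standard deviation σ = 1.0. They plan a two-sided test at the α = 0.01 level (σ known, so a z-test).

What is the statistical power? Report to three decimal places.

Power ≈ 0.544

Standardized effect: d = |μ_{profile 1} − μ_{profile 2}| / σ = |20.7 − 21.4| / 1.0 = 0.7000
Noncentrality parameter: λ = d / √(1/n₁ + 1/n₂) = 0.7000 / √(1/56 + 1/20) = 2.6872
Critical value for a two-sided test at α = 0.01: z_{α/2} = 2.576.
Power = Φ(λ − 2.576) + Φ(−λ − 2.576) = Φ(0.111) + Φ(-5.263) = 0.5443 + 0.0000 = 0.5443.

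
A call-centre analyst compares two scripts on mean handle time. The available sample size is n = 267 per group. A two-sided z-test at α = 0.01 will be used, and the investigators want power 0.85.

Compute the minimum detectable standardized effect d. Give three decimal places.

Need Φ(δ − 2.576) = 0.85, so δ = 2.576 + 1.036 = 3.612.
(The second rejection-region term Φ(−δ − z_{α/2}) is negligible and dropped.)
δ = d·√(n/2) ⇒ d = δ/√(n/2) = 3.612/√(267/2) = 0.3126.

d ≈ 0.313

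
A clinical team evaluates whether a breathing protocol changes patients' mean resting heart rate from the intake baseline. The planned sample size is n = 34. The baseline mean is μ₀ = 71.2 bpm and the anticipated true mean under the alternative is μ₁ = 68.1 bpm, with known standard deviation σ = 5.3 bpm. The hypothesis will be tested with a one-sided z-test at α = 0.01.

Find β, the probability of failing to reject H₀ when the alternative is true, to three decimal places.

Standardized effect: d = |μ₁ − μ₀| / σ = |68.1 − 71.2| / 5.3 = 0.5849
Noncentrality parameter: δ = d·√n = 0.5849 × √34 = 3.4106
One-sided α = 0.01 → critical value z_{0.01} = 2.326.
Power = P(Z > 2.326 − δ) = Φ(1.084) = 0.8609.
Type II error: β = 1 − power = 1 − 0.8609 = 0.1391.

β ≈ 0.139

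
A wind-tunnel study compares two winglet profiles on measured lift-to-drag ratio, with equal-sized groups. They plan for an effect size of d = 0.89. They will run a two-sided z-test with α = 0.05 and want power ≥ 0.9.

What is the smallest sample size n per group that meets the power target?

n = 27 per group

For power 0.9 need Φ(δ − z_{0.025}) = 0.9, so δ = z_{0.025} + z_{0.10} = 1.960 + 1.282 = 3.242.
(The Φ(−δ − z_{α/2}) term is vanishingly small for δ > 0 and is dropped in the standard sample-size formula.)
δ = d·√(n/2) ⇒ n = 2(δ/d)² = 2 × (3.242 / 0.89)² = 26.53.
Round up to the next whole unit.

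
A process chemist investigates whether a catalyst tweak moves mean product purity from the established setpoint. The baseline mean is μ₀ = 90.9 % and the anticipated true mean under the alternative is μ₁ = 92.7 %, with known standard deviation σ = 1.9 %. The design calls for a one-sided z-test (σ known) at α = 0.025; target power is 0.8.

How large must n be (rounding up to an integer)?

Standardized effect: d = |μ₁ − μ₀| / σ = |92.7 − 90.9| / 1.9 = 0.9474
Set Φ(δ − 1.960) = 0.8; then δ − 1.960 = Φ⁻¹(0.8) = 0.842, giving δ = 2.802.
δ = d·√n ⇒ n = (δ/d)² = (2.802 / 0.9474)² = 8.75.
Rounding up, n = 9.

n = 9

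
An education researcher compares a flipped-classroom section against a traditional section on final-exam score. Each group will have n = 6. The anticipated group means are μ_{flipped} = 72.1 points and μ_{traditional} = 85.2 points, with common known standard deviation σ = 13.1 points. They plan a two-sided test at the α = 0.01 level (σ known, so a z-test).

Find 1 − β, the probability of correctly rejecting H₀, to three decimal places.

Standardized effect: d = |μ_{flipped} − μ_{traditional}| / σ = |72.1 − 85.2| / 13.1 = 1.0000
Noncentrality parameter: δ = d·√(n/2) = 1.0000 × √(6/2) = 1.7321
Critical value for a two-sided test at α = 0.01: z_{α/2} = 2.576.
Power = Φ(δ − 2.576) + Φ(−δ − 2.576) = Φ(-0.844) + Φ(-4.308) = 0.1994 + 0.0000 = 0.1994.

Power ≈ 0.199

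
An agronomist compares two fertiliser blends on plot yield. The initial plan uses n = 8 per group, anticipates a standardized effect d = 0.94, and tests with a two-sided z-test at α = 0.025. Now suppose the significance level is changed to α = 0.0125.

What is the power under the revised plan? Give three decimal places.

Power ≈ 0.268

δ = d·√(n/2) = 0.94 × √(8/2) = 1.8800 (unchanged). New critical value: z_{0.0063} = 2.498.
Revised power = Φ(δ − 2.498) + Φ(−δ − 2.498) = Φ(-0.618) + Φ(-4.378) = 0.2684 + 0.0000 = 0.2684.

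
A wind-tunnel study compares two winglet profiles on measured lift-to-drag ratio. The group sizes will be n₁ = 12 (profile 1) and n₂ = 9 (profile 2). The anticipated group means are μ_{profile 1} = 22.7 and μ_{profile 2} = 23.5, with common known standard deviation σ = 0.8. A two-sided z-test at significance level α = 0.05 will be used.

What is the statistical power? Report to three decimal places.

Standardized effect: d = |μ_{profile 1} − μ_{profile 2}| / σ = |22.7 − 23.5| / 0.8 = 1.0000
Noncentrality parameter: δ = d / √(1/n₁ + 1/n₂) = 1.0000 / √(1/12 + 1/9) = 2.2678
Two-sided α = 0.05 → critical value z_{0.025} = 1.960.
Power = Φ(δ − 1.960) + Φ(−δ − 1.960) = Φ(0.308) + Φ(-4.228) = 0.6209 + 0.0000 = 0.6209.

Power ≈ 0.621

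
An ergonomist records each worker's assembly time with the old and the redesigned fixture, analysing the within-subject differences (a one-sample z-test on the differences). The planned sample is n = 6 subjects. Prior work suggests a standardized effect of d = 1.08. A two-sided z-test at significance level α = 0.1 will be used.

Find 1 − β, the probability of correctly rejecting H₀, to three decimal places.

Noncentrality parameter: δ = d·√n = 1.08 × √6 = 2.6454
Critical value for a two-sided test at α = 0.1: z_{α/2} = 1.645.
Power = Φ(δ − 1.645) + Φ(−δ − 1.645) = Φ(1.001) + Φ(-4.290) = 0.8415 + 0.0000 = 0.8415.

Power ≈ 0.841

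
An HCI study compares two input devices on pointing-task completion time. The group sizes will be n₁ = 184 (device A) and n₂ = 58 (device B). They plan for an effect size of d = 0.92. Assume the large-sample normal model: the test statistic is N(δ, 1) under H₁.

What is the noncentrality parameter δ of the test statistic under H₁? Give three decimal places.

δ ≈ 6.109

The noncentrality parameter scales effect size by the design's sample-size factor: δ = d / √(1/n₁ + 1/n₂) = 0.92 / √(1/184 + 1/58) = 6.1095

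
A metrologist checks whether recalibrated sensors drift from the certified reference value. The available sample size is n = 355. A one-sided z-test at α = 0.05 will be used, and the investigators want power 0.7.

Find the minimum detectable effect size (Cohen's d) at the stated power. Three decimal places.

Required noncentrality: δ = z_{0.05} + z_{0.30} = 1.645 + 0.524 = 2.169.
δ = d·√n ⇒ d = δ/√n = 2.169/√355 = 0.1151.

d ≈ 0.115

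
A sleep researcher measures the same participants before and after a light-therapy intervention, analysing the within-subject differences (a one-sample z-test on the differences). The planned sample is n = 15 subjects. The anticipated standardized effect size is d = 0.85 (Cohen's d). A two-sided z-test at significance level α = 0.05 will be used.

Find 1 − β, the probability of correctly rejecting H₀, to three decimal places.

Noncentrality parameter: δ = d·√n = 0.85 × √15 = 3.2920
Two-sided α = 0.05 → critical value z_{0.025} = 1.960.
Power = Φ(δ − 1.960) + Φ(−δ − 1.960) = Φ(1.332) + Φ(-5.252) = 0.9086 + 0.0000 = 0.9086.

Power ≈ 0.909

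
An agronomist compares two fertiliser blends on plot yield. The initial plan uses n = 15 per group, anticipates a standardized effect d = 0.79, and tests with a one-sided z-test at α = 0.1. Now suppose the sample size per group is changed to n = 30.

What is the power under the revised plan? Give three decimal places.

Power ≈ 0.962

With n = 30 per group: δ = d·√(n/2) = 0.79 × √(30/2) = 3.0597. Critical value z_{0.1} = 1.282.
Revised power = P(Z > 1.282 − δ) = Φ(1.778) = 0.9623.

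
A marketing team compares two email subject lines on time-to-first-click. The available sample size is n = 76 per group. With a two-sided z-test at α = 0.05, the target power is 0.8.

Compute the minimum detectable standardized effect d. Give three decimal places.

d ≈ 0.454

Required noncentrality: δ = z_{0.025} + z_{0.20} = 1.960 + 0.842 = 2.802.
(The second rejection-region term Φ(−δ − z_{α/2}) is negligible and dropped.)
δ = d·√(n/2) ⇒ d = δ/√(n/2) = 2.802/√(76/2) = 0.4545.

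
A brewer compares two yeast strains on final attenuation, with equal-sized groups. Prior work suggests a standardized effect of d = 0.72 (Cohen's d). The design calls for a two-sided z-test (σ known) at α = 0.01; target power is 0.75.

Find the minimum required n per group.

Set Φ(δ − 2.576) = 0.75; then δ − 2.576 = Φ⁻¹(0.75) = 0.674, giving δ = 3.250.
(Ignoring the negligible lower-tail rejection probability gives the usual closed-form inversion.)
δ = d·√(n/2) ⇒ n = 2(δ/d)² = 2 × (3.250 / 0.72)² = 40.76.
Round up to the next whole unit.

n = 41 per group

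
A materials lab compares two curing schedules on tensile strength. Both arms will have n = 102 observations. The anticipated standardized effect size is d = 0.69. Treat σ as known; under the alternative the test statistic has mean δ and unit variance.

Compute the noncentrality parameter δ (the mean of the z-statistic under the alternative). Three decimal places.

δ ≈ 4.928

The noncentrality parameter scales effect size by the design's sample-size factor: δ = d·√(n/2) = 0.69 × √(102/2) = 4.9276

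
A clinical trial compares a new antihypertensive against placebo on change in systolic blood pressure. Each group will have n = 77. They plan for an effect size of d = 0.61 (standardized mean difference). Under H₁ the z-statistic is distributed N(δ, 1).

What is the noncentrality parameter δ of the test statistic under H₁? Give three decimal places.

δ ≈ 3.785

δ = d·√(n/2) = 0.61 × √(77/2) = 3.7850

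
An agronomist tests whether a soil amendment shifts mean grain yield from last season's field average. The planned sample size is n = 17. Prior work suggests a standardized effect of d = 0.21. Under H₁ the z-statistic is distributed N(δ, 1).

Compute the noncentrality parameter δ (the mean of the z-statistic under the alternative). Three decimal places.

δ ≈ 0.866

The noncentrality parameter scales effect size by the design's sample-size factor: δ = d·√n = 0.21 × √17 = 0.8659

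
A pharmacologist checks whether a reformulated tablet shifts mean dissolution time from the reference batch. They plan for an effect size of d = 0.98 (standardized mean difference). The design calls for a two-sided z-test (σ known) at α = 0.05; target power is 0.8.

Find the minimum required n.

For power 0.8 need Φ(δ − z_{0.025}) = 0.8, so δ = z_{0.025} + z_{0.20} = 1.960 + 0.842 = 2.802.
(Ignoring the negligible lower-tail rejection probability gives the usual closed-form inversion.)
δ = d·√n ⇒ n = (δ/d)² = (2.802 / 0.98)² = 8.17.
Round up to the next whole unit.

n = 9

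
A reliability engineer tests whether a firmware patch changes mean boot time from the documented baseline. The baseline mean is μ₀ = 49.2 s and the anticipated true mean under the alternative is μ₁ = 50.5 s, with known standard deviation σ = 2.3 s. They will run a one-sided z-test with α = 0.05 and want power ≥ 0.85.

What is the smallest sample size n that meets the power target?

Standardized effect: d = |μ₁ − μ₀| / σ = |50.5 − 49.2| / 2.3 = 0.5652
For power 0.85 need Φ(δ − z_{0.05}) = 0.85, so δ = z_{0.05} + z_{0.15} = 1.645 + 1.036 = 2.681.
δ = d·√n ⇒ n = (δ/d)² = (2.681 / 0.5652)² = 22.50.
Round up to the next whole unit.

n = 23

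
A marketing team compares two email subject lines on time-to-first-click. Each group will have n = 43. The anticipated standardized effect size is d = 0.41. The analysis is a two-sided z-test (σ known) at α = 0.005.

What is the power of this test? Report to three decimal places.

Power ≈ 0.182

Noncentrality parameter: δ = d·√(n/2) = 0.41 × √(43/2) = 1.9011
Critical value for a two-sided test at α = 0.005: z_{α/2} = 2.807.
Power = Φ(δ − 2.807) + Φ(−δ − 2.807) = Φ(-0.906) + Φ(-4.708) = 0.1825 + 0.0000 = 0.1825.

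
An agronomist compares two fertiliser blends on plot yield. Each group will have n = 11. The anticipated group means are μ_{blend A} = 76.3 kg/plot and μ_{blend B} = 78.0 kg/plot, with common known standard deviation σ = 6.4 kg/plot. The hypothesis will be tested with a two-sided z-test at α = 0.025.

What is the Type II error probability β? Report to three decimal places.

Standardized effect: d = |μ_{blend A} − μ_{blend B}| / σ = |76.3 − 78.0| / 6.4 = 0.2656
Noncentrality parameter: δ = d·√(n/2) = 0.2656 × √(11/2) = 0.6229
Two-sided α = 0.025 → critical value z_{0.0125} = 2.241.
Power = Φ(δ − 2.241) + Φ(−δ − 2.241) = Φ(-1.618) + Φ(-2.864) = 0.0528 + 0.0021 = 0.0549.
Type II error: β = 1 − power = 1 − 0.0549 = 0.9451.

β ≈ 0.945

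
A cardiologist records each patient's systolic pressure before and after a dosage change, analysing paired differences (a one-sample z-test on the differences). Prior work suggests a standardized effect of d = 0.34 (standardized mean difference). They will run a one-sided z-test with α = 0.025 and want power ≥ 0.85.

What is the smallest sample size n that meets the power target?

n = 78

For power 0.85 need Φ(δ − z_{0.025}) = 0.85, so δ = z_{0.025} + z_{0.15} = 1.960 + 1.036 = 2.996.
δ = d·√n ⇒ n = (δ/d)² = (2.996 / 0.34)² = 77.67.
Round up to the next whole unit.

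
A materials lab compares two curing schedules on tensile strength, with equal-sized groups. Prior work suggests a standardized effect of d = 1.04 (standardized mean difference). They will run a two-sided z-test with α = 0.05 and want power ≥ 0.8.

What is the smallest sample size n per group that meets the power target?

n = 15 per group

Set Φ(δ − 1.960) = 0.8; then δ − 1.960 = Φ⁻¹(0.8) = 0.842, giving δ = 2.802.
(For δ > 0 the lower-tail rejection region contributes negligibly to power, so the one-term inversion is standard.)
δ = d·√(n/2) ⇒ n = 2(δ/d)² = 2 × (2.802 / 1.04)² = 14.51.
Round up to the next whole unit.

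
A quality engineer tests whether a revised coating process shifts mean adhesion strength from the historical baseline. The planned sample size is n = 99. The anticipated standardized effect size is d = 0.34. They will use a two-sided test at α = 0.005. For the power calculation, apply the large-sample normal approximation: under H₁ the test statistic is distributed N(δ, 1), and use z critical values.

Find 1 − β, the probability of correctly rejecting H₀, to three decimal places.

Noncentrality parameter: δ = d·√n = 0.34 × √99 = 3.3830
Critical value for a two-sided test at α = 0.005: z_{α/2} = 2.807.
Power = Φ(δ − 2.807) + Φ(−δ − 2.807) = Φ(0.576) + Φ(-6.190) = 0.7177 + 0.0000 = 0.7177.

Power ≈ 0.718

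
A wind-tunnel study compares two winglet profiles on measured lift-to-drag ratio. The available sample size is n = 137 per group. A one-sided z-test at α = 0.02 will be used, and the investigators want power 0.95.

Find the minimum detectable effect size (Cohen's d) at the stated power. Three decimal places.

Required noncentrality: δ = z_{0.02} + z_{0.05} = 2.054 + 1.645 = 3.699.
δ = d·√(n/2) ⇒ d = δ/√(n/2) = 3.699/√(137/2) = 0.4469.

d ≈ 0.447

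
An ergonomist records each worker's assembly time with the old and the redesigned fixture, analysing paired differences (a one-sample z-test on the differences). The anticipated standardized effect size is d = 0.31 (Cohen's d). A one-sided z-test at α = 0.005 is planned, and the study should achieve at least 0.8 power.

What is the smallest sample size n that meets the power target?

For power 0.8 need Φ(δ − z_{0.005}) = 0.8, so δ = z_{0.005} + z_{0.20} = 2.576 + 0.842 = 3.417.
δ = d·√n ⇒ n = (δ/d)² = (3.417 / 0.31)² = 121.53.
Round up to the next whole unit.

n = 122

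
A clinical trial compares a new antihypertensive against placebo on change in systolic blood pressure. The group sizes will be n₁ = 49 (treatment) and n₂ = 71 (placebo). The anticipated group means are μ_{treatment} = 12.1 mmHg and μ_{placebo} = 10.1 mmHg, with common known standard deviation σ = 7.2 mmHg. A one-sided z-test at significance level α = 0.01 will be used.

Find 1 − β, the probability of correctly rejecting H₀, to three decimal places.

Power ≈ 0.203

Standardized effect: d = |μ_{treatment} − μ_{placebo}| / σ = |12.1 − 10.1| / 7.2 = 0.2778
Noncentrality parameter: δ = d / √(1/n₁ + 1/n₂) = 0.2778 / √(1/49 + 1/71) = 1.4957
One-sided α = 0.01 → critical value z_{0.01} = 2.326.
Power = P(Z > 2.326 − δ) = Φ(-0.831) = 0.2031.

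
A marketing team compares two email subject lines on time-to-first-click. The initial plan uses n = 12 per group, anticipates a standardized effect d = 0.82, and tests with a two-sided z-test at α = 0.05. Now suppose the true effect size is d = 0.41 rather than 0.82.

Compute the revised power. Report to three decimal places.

Power ≈ 0.171

With d = 0.41: δ = d·√(n/2) = 0.41 × √(12/2) = 1.0043. Critical value z_{0.025} = 1.960.
Revised power = Φ(δ − 1.960) + Φ(−δ − 1.960) = Φ(-0.956) + Φ(-2.964) = 0.1696 + 0.0015 = 0.1711.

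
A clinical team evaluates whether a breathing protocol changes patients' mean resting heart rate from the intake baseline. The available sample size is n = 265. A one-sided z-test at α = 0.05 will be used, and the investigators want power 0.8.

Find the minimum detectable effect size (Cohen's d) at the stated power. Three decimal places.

Required noncentrality: δ = z_{0.05} + z_{0.20} = 1.645 + 0.842 = 2.486.
δ = d·√n ⇒ d = δ/√n = 2.486/√265 = 0.1527.

d ≈ 0.153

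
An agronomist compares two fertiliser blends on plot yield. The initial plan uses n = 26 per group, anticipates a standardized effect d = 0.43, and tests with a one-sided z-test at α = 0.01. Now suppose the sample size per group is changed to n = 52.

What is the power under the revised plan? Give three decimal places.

With n = 52 per group: δ = d·√(n/2) = 0.43 × √(52/2) = 2.1926. Critical value z_{0.01} = 2.326.
Revised power = Φ(δ − 2.326) = Φ(-0.134) = 0.4468.

Power ≈ 0.447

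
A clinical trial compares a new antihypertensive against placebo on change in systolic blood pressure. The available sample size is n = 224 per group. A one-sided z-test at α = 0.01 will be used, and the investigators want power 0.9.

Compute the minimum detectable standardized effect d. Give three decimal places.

Required noncentrality: δ = z_{0.01} + z_{0.10} = 2.326 + 1.282 = 3.608.
δ = d·√(n/2) ⇒ d = δ/√(n/2) = 3.608/√(224/2) = 0.3409.

d ≈ 0.341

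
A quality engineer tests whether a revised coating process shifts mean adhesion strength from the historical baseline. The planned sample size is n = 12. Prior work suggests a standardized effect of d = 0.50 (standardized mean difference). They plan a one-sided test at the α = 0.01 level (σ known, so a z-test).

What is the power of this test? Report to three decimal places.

Noncentrality parameter: δ = d·√n = 0.50 × √12 = 1.7321
One-sided α = 0.01 → critical value z_{0.01} = 2.326.
Power = Φ(δ − 2.326) = Φ(-0.594) = 0.2762.

Power ≈ 0.276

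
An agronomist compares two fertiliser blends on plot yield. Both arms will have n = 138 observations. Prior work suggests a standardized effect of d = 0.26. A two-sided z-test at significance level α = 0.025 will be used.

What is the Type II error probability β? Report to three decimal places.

Noncentrality parameter: δ = d·√(n/2) = 0.26 × √(138/2) = 2.1597
Two-sided α = 0.025 → critical value z_{0.0125} = 2.241.
Power = Φ(δ − 2.241) + Φ(−δ − 2.241) = Φ(-0.082) + Φ(-4.401) = 0.4675 + 0.0000 = 0.4675.
Type II error: β = 1 − power = 1 − 0.4675 = 0.5325.

β ≈ 0.533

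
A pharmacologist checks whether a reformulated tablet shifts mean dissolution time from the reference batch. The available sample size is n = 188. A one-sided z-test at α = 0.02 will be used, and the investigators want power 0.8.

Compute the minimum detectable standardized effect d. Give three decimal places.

Need Φ(δ − 2.054) = 0.8, so δ = 2.054 + 0.842 = 2.895.
δ = d·√n ⇒ d = δ/√n = 2.895/√188 = 0.2112.

d ≈ 0.211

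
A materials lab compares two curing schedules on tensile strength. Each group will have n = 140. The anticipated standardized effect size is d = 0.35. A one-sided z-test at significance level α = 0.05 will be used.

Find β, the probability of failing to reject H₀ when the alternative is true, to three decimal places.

Noncentrality parameter: δ = d·√(n/2) = 0.35 × √(140/2) = 2.9283
Critical value for a one-sided test at α = 0.05: z_α = 1.645.
Power = P(Z > 1.645 − δ) = Φ(1.283) = 0.9003.
Type II error: β = 1 − power = 1 − 0.9003 = 0.0997.

β ≈ 0.100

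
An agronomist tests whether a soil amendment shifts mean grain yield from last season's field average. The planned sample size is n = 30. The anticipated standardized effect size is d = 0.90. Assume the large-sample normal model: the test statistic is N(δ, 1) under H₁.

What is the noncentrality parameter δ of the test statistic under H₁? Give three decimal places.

δ ≈ 4.930

δ = d·√n = 0.90 × √30 = 4.9295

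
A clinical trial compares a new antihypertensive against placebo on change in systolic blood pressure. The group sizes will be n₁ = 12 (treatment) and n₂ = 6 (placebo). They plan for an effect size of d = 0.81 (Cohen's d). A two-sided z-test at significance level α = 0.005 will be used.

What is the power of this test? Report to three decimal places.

Noncentrality parameter: λ = d / √(1/n₁ + 1/n₂) = 0.81 / √(1/12 + 1/6) = 1.6200
Critical value for a two-sided test at α = 0.005: z_{α/2} = 2.807.
Power = Φ(λ − 2.807) + Φ(−λ − 2.807) = Φ(-1.187) + Φ(-4.427) = 0.1176 + 0.0000 = 0.1176.

Power ≈ 0.118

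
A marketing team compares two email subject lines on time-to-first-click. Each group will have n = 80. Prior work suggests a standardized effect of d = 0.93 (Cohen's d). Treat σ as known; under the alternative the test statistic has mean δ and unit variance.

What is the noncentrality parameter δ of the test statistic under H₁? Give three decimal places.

δ = d·√(n/2) = 0.93 × √(80/2) = 5.8818

δ ≈ 5.882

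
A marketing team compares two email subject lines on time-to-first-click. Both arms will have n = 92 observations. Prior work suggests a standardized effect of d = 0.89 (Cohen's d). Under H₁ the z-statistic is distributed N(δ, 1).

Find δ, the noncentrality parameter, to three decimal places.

δ = d·√(n/2) = 0.89 × √(92/2) = 6.0363

δ ≈ 6.036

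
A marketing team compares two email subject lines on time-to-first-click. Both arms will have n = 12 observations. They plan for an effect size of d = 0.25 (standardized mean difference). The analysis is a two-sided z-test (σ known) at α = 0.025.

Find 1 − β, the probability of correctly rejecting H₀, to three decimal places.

Power ≈ 0.054

Noncentrality parameter: δ = d·√(n/2) = 0.25 × √(12/2) = 0.6124
Critical value for a two-sided test at α = 0.025: z_{α/2} = 2.241.
Power = Φ(δ − 2.241) + Φ(−δ − 2.241) = Φ(-1.629) + Φ(-2.854) = 0.0517 + 0.0022 = 0.0538.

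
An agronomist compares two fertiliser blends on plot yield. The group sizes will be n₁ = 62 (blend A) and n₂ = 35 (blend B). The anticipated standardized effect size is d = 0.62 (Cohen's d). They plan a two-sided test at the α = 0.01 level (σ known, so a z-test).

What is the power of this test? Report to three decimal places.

Power ≈ 0.639

Noncentrality parameter: δ = d / √(1/n₁ + 1/n₂) = 0.62 / √(1/62 + 1/35) = 2.9325
Critical value for a two-sided test at α = 0.01: z_{α/2} = 2.576.
Power = Φ(δ − 2.576) + Φ(−δ − 2.576) = Φ(0.357) + Φ(-5.508) = 0.6393 + 0.0000 = 0.6393.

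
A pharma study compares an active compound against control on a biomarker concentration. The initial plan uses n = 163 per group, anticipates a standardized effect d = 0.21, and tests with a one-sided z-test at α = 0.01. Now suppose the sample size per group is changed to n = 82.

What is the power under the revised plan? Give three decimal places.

With n = 82 per group: δ = d·√(n/2) = 0.21 × √(82/2) = 1.3447. Critical value z_{0.01} = 2.326.
Revised power = Φ(δ − 2.326) = Φ(-0.982) = 0.1631.

Power ≈ 0.163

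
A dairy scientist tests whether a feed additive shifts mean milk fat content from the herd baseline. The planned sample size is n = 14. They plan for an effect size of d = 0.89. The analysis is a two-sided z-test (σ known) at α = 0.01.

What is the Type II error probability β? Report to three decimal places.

Noncentrality parameter: δ = d·√n = 0.89 × √14 = 3.3301
Critical value for a two-sided test at α = 0.01: z_{α/2} = 2.576.
Power = Φ(δ − 2.576) + Φ(−δ − 2.576) = Φ(0.754) + Φ(-5.906) = 0.7746 + 0.0000 = 0.7746.
Type II error: β = 1 − power = 1 − 0.7746 = 0.2254.

β ≈ 0.225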